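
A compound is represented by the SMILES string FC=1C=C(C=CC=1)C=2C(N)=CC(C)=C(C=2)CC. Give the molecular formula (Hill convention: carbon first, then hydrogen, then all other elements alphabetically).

C15H16FN

Walk through each heavy atom and fill implicit hydrogens from standard valence (C 4, N 3, O 2, S 2, halogen 1):
  atom 1: F (halogen, monovalent) → 0 H
  atom 2: C, bond orders sum to 4 (valence 4) → 0 H
  atom 3: C, bond orders sum to 3 (valence 4) → 1 H
  atom 4: C, bond orders sum to 4 (valence 4) → 0 H
  atom 5: C, bond orders sum to 3 (valence 4) → 1 H
  atom 6: C, bond orders sum to 3 (valence 4) → 1 H
  atom 7: C, bond orders sum to 3 (valence 4) → 1 H
  atom 8: C, bond orders sum to 4 (valence 4) → 0 H
  atom 9: C, bond orders sum to 4 (valence 4) → 0 H
  atom 10: N, bond orders sum to 1 (valence 3) → 2 H
  atom 11: C, bond orders sum to 3 (valence 4) → 1 H
  atom 12: C, bond orders sum to 4 (valence 4) → 0 H
  atom 13: C, bond orders sum to 1 (valence 4) → 3 H
  atom 14: C, bond orders sum to 4 (valence 4) → 0 H
  atom 15: C, bond orders sum to 3 (valence 4) → 1 H
  atom 16: C, bond orders sum to 2 (valence 4) → 2 H
  atom 17: C, bond orders sum to 1 (valence 4) → 3 H
Totals → C:15, H:16, F:1, N:1.
In Hill order: C15H16FN.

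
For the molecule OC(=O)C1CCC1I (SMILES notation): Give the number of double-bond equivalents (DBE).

2

Molecular formula: C5H7IO2.
DoU = (2C + 2 + N − H − X) / 2, where X is the halogen count and O/S are ignored.
    = (2·5 + 2 + 0 − 7 − 1) / 2 = 4 / 2 = 2.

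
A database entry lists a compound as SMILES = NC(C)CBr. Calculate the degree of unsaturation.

Degree of unsaturation = (number of rings) + (number of π bonds).
Ring closures in the SMILES: 0.
π bonds: none → 0 DoU from unsaturation.
Total DoU = 0 + 0 = 0.

0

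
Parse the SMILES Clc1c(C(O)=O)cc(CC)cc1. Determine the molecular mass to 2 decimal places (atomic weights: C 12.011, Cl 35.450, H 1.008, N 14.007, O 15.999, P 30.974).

184.62 g/mol

First, the molecular formula is C9H9ClO2 (counting implicit H from valence).
  C: 9 × 12.011 = 108.099
  Cl: 1 × 35.450 = 35.450
  H: 9 × 1.008 = 9.072
  O: 2 × 15.999 = 31.998
Sum: 9×12.011 + 1×35.450 + 9×1.008 + 2×15.999 = 184.619 → 184.62 g/mol.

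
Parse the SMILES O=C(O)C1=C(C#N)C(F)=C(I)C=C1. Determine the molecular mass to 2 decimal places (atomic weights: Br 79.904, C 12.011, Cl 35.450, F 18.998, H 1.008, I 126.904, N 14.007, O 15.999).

291.02 g/mol

First, the molecular formula is C8H3FINO2 (counting implicit H from valence).
  C: 8 × 12.011 = 96.088
  F: 1 × 18.998 = 18.998
  H: 3 × 1.008 = 3.024
  I: 1 × 126.904 = 126.904
  N: 1 × 14.007 = 14.007
  O: 2 × 15.999 = 31.998
Sum: 8×12.011 + 1×18.998 + 3×1.008 + 1×126.904 + 1×14.007 + 2×15.999 = 291.019 → 291.02 g/mol.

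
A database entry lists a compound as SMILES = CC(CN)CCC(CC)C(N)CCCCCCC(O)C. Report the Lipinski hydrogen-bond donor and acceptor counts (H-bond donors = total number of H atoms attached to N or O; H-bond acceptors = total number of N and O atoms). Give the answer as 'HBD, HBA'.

Donors: find every N or O and count the H atoms it carries.
  atom 4 (N): bond orders sum to 1 → 2 H
  atom 11 (N): bond orders sum to 1 → 2 H
  atom 19 (O): bond orders sum to 1 → 1 H
Lipinski HBD = 5.
Acceptors: N atoms = 2, O atoms = 1 → HBA = 3.

5, 3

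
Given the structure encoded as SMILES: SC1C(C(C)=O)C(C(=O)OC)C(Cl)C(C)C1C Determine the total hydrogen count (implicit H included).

Walk through each heavy atom and fill implicit hydrogens from standard valence (C 4, N 3, O 2, S 2, halogen 1):
  atom 1: S, bond orders sum to 1 (valence 2) → 1 H
  atom 2: C, bond orders sum to 3 (valence 4) → 1 H
  atom 3: C, bond orders sum to 3 (valence 4) → 1 H
  atom 4: C, bond orders sum to 4 (valence 4) → 0 H
  atom 5: C, bond orders sum to 1 (valence 4) → 3 H
  atom 6: O, bond orders sum to 2 (valence 2) → 0 H
  atom 7: C, bond orders sum to 3 (valence 4) → 1 H
  atom 8: C, bond orders sum to 4 (valence 4) → 0 H
  atom 9: O, bond orders sum to 2 (valence 2) → 0 H
  atom 10: O, bond orders sum to 2 (valence 2) → 0 H
  atom 11: C, bond orders sum to 1 (valence 4) → 3 H
  atom 12: C, bond orders sum to 3 (valence 4) → 1 H
  atom 13: Cl (halogen, monovalent) → 0 H
  atom 14: C, bond orders sum to 3 (valence 4) → 1 H
  atom 15: C, bond orders sum to 1 (valence 4) → 3 H
  atom 16: C, bond orders sum to 3 (valence 4) → 1 H
  atom 17: C, bond orders sum to 1 (valence 4) → 3 H
Total hydrogens: 19.

19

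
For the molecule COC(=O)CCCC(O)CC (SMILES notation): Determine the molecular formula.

C8H16O3

Walk through each heavy atom and fill implicit hydrogens from standard valence (C 4, N 3, O 2, S 2, halogen 1):
  atom 1: C, bond orders sum to 1 (valence 4) → 3 H
  atom 2: O, bond orders sum to 2 (valence 2) → 0 H
  atom 3: C, bond orders sum to 4 (valence 4) → 0 H
  atom 4: O, bond orders sum to 2 (valence 2) → 0 H
  atom 5: C, bond orders sum to 2 (valence 4) → 2 H
  atom 6: C, bond orders sum to 2 (valence 4) → 2 H
  atom 7: C, bond orders sum to 2 (valence 4) → 2 H
  atom 8: C, bond orders sum to 3 (valence 4) → 1 H
  atom 9: O, bond orders sum to 1 (valence 2) → 1 H
  atom 10: C, bond orders sum to 2 (valence 4) → 2 H
  atom 11: C, bond orders sum to 1 (valence 4) → 3 H
Totals → C:8, H:16, O:3.
In Hill order: C8H16O3.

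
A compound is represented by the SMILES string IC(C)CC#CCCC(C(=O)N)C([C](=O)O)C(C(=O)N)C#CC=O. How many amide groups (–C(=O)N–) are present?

The amide motif appears at heavy-atom positions 10, 18 in the SMILES.
Other groups present: 1 aldehyde, 2 alkyne, 1 carboxylic acid.
Amide count: 2.

2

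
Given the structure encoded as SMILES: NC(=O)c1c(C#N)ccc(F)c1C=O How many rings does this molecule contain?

1

In SMILES, each pair of matching ring-closure digits denotes one ring-closing bond; the number of such bonds equals the number of independent rings.
Ring-closure bonds here: 1.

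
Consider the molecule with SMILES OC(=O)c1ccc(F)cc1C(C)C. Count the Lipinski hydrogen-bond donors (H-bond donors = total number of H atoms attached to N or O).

Donors: find every N or O and count the H atoms it carries.
  atom 1 (O): bond orders sum to 1 → 1 H
  atom 3 (O): bond orders sum to 2 → 0 H
Lipinski HBD = 1.

1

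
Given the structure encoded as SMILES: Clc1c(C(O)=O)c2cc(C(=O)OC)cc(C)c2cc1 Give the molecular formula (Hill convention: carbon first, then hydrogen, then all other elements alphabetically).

C14H11ClO4

Walk through each heavy atom and fill implicit hydrogens from standard valence (C 4, N 3, O 2, S 2, halogen 1); for lowercase aromatic atoms, an aromatic c carries 1 H when it has two neighbours and 0 H with three, and aromatic n carries 0 H:
  atom 1: Cl (halogen, monovalent) → 0 H
  atom 2: aromatic c, 3 neighbours → 0 H
  atom 3: aromatic c, 3 neighbours → 0 H
  atom 4: C, bond orders sum to 4 (valence 4) → 0 H
  atom 5: O, bond orders sum to 1 (valence 2) → 1 H
  atom 6: O, bond orders sum to 2 (valence 2) → 0 H
  atom 7: aromatic c, 3 neighbours → 0 H
  atom 8: aromatic c, 2 neighbours → 1 H
  atom 9: aromatic c, 3 neighbours → 0 H
  atom 10: C, bond orders sum to 4 (valence 4) → 0 H
  atom 11: O, bond orders sum to 2 (valence 2) → 0 H
  atom 12: O, bond orders sum to 2 (valence 2) → 0 H
  atom 13: C, bond orders sum to 1 (valence 4) → 3 H
  atom 14: aromatic c, 2 neighbours → 1 H
  atom 15: aromatic c, 3 neighbours → 0 H
  atom 16: C, bond orders sum to 1 (valence 4) → 3 H
  atom 17: aromatic c, 3 neighbours → 0 H
  atom 18: aromatic c, 2 neighbours → 1 H
  atom 19: aromatic c, 2 neighbours → 1 H
Totals → C:14, H:11, Cl:1, O:4.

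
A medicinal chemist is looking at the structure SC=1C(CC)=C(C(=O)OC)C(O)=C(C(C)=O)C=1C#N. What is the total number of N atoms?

Scan the SMILES for N atoms (remember two-letter symbols like Cl and Br are single atoms).
Nitrogen count: 1.

1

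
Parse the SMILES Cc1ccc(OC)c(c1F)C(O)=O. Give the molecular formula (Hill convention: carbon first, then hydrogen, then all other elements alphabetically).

C9H9FO3

Walk through each heavy atom and fill implicit hydrogens from standard valence (C 4, N 3, O 2, S 2, halogen 1); for lowercase aromatic atoms, an aromatic c carries 1 H when it has two neighbours and 0 H with three, and aromatic n carries 0 H:
  atom 1: C, bond orders sum to 1 (valence 4) → 3 H
  atom 2: aromatic c, 3 neighbours → 0 H
  atom 3: aromatic c, 2 neighbours → 1 H
  atom 4: aromatic c, 2 neighbours → 1 H
  atom 5: aromatic c, 3 neighbours → 0 H
  atom 6: O, bond orders sum to 2 (valence 2) → 0 H
  atom 7: C, bond orders sum to 1 (valence 4) → 3 H
  atom 8: aromatic c, 3 neighbours → 0 H
  atom 9: aromatic c, 3 neighbours → 0 H
  atom 10: F (halogen, monovalent) → 0 H
  atom 11: C, bond orders sum to 4 (valence 4) → 0 H
  atom 12: O, bond orders sum to 1 (valence 2) → 1 H
  atom 13: O, bond orders sum to 2 (valence 2) → 0 H
Totals → C:9, H:9, F:1, O:3.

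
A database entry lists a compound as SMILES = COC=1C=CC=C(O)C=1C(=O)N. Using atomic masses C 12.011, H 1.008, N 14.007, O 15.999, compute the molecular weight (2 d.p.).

First, the molecular formula is C8H9NO3 (counting implicit H from valence).
  C: 8 × 12.011 = 96.088
  H: 9 × 1.008 = 9.072
  N: 1 × 14.007 = 14.007
  O: 3 × 15.999 = 47.997
Sum: 8×12.011 + 9×1.008 + 1×14.007 + 3×15.999 = 167.164 → 167.16 g/mol.

167.16 g/mol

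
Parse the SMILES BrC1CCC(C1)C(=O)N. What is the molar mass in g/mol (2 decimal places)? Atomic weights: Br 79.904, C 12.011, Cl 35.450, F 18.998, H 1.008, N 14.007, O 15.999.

192.06 g/mol

First, the molecular formula is C6H10BrNO (counting implicit H from valence).
  Br: 1 × 79.904 = 79.904
  C: 6 × 12.011 = 72.066
  H: 10 × 1.008 = 10.080
  N: 1 × 14.007 = 14.007
  O: 1 × 15.999 = 15.999
Sum: 1×79.904 + 6×12.011 + 10×1.008 + 1×14.007 + 1×15.999 = 192.056 → 192.06 g/mol.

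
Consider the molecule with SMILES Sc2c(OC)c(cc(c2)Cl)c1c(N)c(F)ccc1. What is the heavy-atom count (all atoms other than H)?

Every atom symbol written in the SMILES (organic subset) is one heavy atom; implicit H are not written.
Heavy atoms by element → C:13, Cl:1, F:1, N:1, O:1, S:1.
Total: 18.

18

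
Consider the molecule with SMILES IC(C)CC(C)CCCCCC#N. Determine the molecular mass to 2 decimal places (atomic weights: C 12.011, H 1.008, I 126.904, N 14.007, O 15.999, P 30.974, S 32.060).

First, the molecular formula is C11H20IN (counting implicit H from valence).
  C: 11 × 12.011 = 132.121
  H: 20 × 1.008 = 20.160
  I: 1 × 126.904 = 126.904
  N: 1 × 14.007 = 14.007
Sum: 11×12.011 + 20×1.008 + 1×126.904 + 1×14.007 = 293.192 → 293.19 g/mol.

293.19 g/mol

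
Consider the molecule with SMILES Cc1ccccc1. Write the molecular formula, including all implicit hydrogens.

Walk through each heavy atom and fill implicit hydrogens from standard valence (C 4, N 3, O 2, S 2, halogen 1); for lowercase aromatic atoms, an aromatic c carries 1 H when it has two neighbours and 0 H with three, and aromatic n carries 0 H:
  atom 1: C, bond orders sum to 1 (valence 4) → 3 H
  atom 2: aromatic c, 3 neighbours → 0 H
  atom 3: aromatic c, 2 neighbours → 1 H
  atom 4: aromatic c, 2 neighbours → 1 H
  atom 5: aromatic c, 2 neighbours → 1 H
  atom 6: aromatic c, 2 neighbours → 1 H
  atom 7: aromatic c, 2 neighbours → 1 H
Totals → C:7, H:8.
In Hill order: C7H8.

C7H8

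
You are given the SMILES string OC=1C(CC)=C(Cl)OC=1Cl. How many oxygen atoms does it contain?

2

Scan the SMILES for O atoms (remember two-letter symbols like Cl and Br are single atoms).
Oxygen count: 2.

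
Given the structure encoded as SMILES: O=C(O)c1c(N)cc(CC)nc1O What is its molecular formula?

Walk through each heavy atom and fill implicit hydrogens from standard valence (C 4, N 3, O 2, S 2, halogen 1); for lowercase aromatic atoms, an aromatic c carries 1 H when it has two neighbours and 0 H with three, and aromatic n carries 0 H:
  atom 1: O, bond orders sum to 2 (valence 2) → 0 H
  atom 2: C, bond orders sum to 4 (valence 4) → 0 H
  atom 3: O, bond orders sum to 1 (valence 2) → 1 H
  atom 4: aromatic c, 3 neighbours → 0 H
  atom 5: aromatic c, 3 neighbours → 0 H
  atom 6: N, bond orders sum to 1 (valence 3) → 2 H
  atom 7: aromatic c, 2 neighbours → 1 H
  atom 8: aromatic c, 3 neighbours → 0 H
  atom 9: C, bond orders sum to 2 (valence 4) → 2 H
  atom 10: C, bond orders sum to 1 (valence 4) → 3 H
  atom 11: aromatic n, 2 neighbours → 0 H
  atom 12: aromatic c, 3 neighbours → 0 H
  atom 13: O, bond orders sum to 1 (valence 2) → 1 H
Totals → C:8, H:10, N:2, O:3.

C8H10N2O3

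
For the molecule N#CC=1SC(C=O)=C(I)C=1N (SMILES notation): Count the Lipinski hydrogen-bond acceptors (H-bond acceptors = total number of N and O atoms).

3

N atoms: 2; O atoms: 1.
Lipinski HBA = 2 + 1 = 3.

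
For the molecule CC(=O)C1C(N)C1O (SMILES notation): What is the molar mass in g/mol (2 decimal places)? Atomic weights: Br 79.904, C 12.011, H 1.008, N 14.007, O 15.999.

115.13 g/mol

First, the molecular formula is C5H9NO2 (counting implicit H from valence).
  C: 5 × 12.011 = 60.055
  H: 9 × 1.008 = 9.072
  N: 1 × 14.007 = 14.007
  O: 2 × 15.999 = 31.998
Sum: 5×12.011 + 9×1.008 + 1×14.007 + 2×15.999 = 115.132 → 115.13 g/mol.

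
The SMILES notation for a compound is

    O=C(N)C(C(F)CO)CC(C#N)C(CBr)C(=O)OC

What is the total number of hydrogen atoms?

16

Walk through each heavy atom and fill implicit hydrogens from standard valence (C 4, N 3, O 2, S 2, halogen 1):
  atom 1: O, bond orders sum to 2 (valence 2) → 0 H
  atom 2: C, bond orders sum to 4 (valence 4) → 0 H
  atom 3: N, bond orders sum to 1 (valence 3) → 2 H
  atom 4: C, bond orders sum to 3 (valence 4) → 1 H
  atom 5: C, bond orders sum to 3 (valence 4) → 1 H
  atom 6: F (halogen, monovalent) → 0 H
  atom 7: C, bond orders sum to 2 (valence 4) → 2 H
  atom 8: O, bond orders sum to 1 (valence 2) → 1 H
  atom 9: C, bond orders sum to 2 (valence 4) → 2 H
  atom 10: C, bond orders sum to 3 (valence 4) → 1 H
  atom 11: C, bond orders sum to 4 (valence 4) → 0 H
  atom 12: N, bond orders sum to 3 (valence 3) → 0 H
  atom 13: C, bond orders sum to 3 (valence 4) → 1 H
  atom 14: C, bond orders sum to 2 (valence 4) → 2 H
  atom 15: Br (halogen, monovalent) → 0 H
  atom 16: C, bond orders sum to 4 (valence 4) → 0 H
  atom 17: O, bond orders sum to 2 (valence 2) → 0 H
  atom 18: O, bond orders sum to 2 (valence 2) → 0 H
  atom 19: C, bond orders sum to 1 (valence 4) → 3 H
Total hydrogens: 16.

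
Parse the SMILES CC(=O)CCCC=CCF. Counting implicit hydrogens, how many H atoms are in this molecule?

13

Walk through each heavy atom and fill implicit hydrogens from standard valence (C 4, N 3, O 2, S 2, halogen 1):
  atom 1: C, bond orders sum to 1 (valence 4) → 3 H
  atom 2: C, bond orders sum to 4 (valence 4) → 0 H
  atom 3: O, bond orders sum to 2 (valence 2) → 0 H
  atom 4: C, bond orders sum to 2 (valence 4) → 2 H
  atom 5: C, bond orders sum to 2 (valence 4) → 2 H
  atom 6: C, bond orders sum to 2 (valence 4) → 2 H
  atom 7: C, bond orders sum to 3 (valence 4) → 1 H
  atom 8: C, bond orders sum to 3 (valence 4) → 1 H
  atom 9: C, bond orders sum to 2 (valence 4) → 2 H
  atom 10: F (halogen, monovalent) → 0 H
Total hydrogens: 13.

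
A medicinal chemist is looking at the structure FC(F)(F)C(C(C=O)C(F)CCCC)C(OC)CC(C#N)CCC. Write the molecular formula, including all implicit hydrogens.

C17H27F4NO2

Walk through each heavy atom and fill implicit hydrogens from standard valence (C 4, N 3, O 2, S 2, halogen 1):
  atom 1: F (halogen, monovalent) → 0 H
  atom 2: C, bond orders sum to 4 (valence 4) → 0 H
  atom 3: F (halogen, monovalent) → 0 H
  atom 4: F (halogen, monovalent) → 0 H
  atom 5: C, bond orders sum to 3 (valence 4) → 1 H
  atom 6: C, bond orders sum to 3 (valence 4) → 1 H
  atom 7: C, bond orders sum to 3 (valence 4) → 1 H
  atom 8: O, bond orders sum to 2 (valence 2) → 0 H
  atom 9: C, bond orders sum to 3 (valence 4) → 1 H
  atom 10: F (halogen, monovalent) → 0 H
  atom 11: C, bond orders sum to 2 (valence 4) → 2 H
  atom 12: C, bond orders sum to 2 (valence 4) → 2 H
  atom 13: C, bond orders sum to 2 (valence 4) → 2 H
  atom 14: C, bond orders sum to 1 (valence 4) → 3 H
  atom 15: C, bond orders sum to 3 (valence 4) → 1 H
  atom 16: O, bond orders sum to 2 (valence 2) → 0 H
  atom 17: C, bond orders sum to 1 (valence 4) → 3 H
  atom 18: C, bond orders sum to 2 (valence 4) → 2 H
  atom 19: C, bond orders sum to 3 (valence 4) → 1 H
  atom 20: C, bond orders sum to 4 (valence 4) → 0 H
  atom 21: N, bond orders sum to 3 (valence 3) → 0 H
  atom 22: C, bond orders sum to 2 (valence 4) → 2 H
  atom 23: C, bond orders sum to 2 (valence 4) → 2 H
  atom 24: C, bond orders sum to 1 (valence 4) → 3 H
Totals → C:17, H:27, F:4, N:1, O:2.
In Hill order: C17H27F4NO2.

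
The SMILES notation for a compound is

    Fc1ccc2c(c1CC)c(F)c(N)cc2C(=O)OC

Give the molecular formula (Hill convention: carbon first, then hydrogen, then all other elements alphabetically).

C14H13F2NO2

Walk through each heavy atom and fill implicit hydrogens from standard valence (C 4, N 3, O 2, S 2, halogen 1); for lowercase aromatic atoms, an aromatic c carries 1 H when it has two neighbours and 0 H with three, and aromatic n carries 0 H:
  atom 1: F (halogen, monovalent) → 0 H
  atom 2: aromatic c, 3 neighbours → 0 H
  atom 3: aromatic c, 2 neighbours → 1 H
  atom 4: aromatic c, 2 neighbours → 1 H
  atom 5: aromatic c, 3 neighbours → 0 H
  atom 6: aromatic c, 3 neighbours → 0 H
  atom 7: aromatic c, 3 neighbours → 0 H
  atom 8: C, bond orders sum to 2 (valence 4) → 2 H
  atom 9: C, bond orders sum to 1 (valence 4) → 3 H
  atom 10: aromatic c, 3 neighbours → 0 H
  atom 11: F (halogen, monovalent) → 0 H
  atom 12: aromatic c, 3 neighbours → 0 H
  atom 13: N, bond orders sum to 1 (valence 3) → 2 H
  atom 14: aromatic c, 2 neighbours → 1 H
  atom 15: aromatic c, 3 neighbours → 0 H
  atom 16: C, bond orders sum to 4 (valence 4) → 0 H
  atom 17: O, bond orders sum to 2 (valence 2) → 0 H
  atom 18: O, bond orders sum to 2 (valence 2) → 0 H
  atom 19: C, bond orders sum to 1 (valence 4) → 3 H
Totals → C:14, H:13, F:2, N:1, O:2.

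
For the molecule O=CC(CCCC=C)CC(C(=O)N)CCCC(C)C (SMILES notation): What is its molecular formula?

Walk through each heavy atom and fill implicit hydrogens from standard valence (C 4, N 3, O 2, S 2, halogen 1):
  atom 1: O, bond orders sum to 2 (valence 2) → 0 H
  atom 2: C, bond orders sum to 3 (valence 4) → 1 H
  atom 3: C, bond orders sum to 3 (valence 4) → 1 H
  atom 4: C, bond orders sum to 2 (valence 4) → 2 H
  atom 5: C, bond orders sum to 2 (valence 4) → 2 H
  atom 6: C, bond orders sum to 2 (valence 4) → 2 H
  atom 7: C, bond orders sum to 3 (valence 4) → 1 H
  atom 8: C, bond orders sum to 2 (valence 4) → 2 H
  atom 9: C, bond orders sum to 2 (valence 4) → 2 H
  atom 10: C, bond orders sum to 3 (valence 4) → 1 H
  atom 11: C, bond orders sum to 4 (valence 4) → 0 H
  atom 12: O, bond orders sum to 2 (valence 2) → 0 H
  atom 13: N, bond orders sum to 1 (valence 3) → 2 H
  atom 14: C, bond orders sum to 2 (valence 4) → 2 H
  atom 15: C, bond orders sum to 2 (valence 4) → 2 H
  atom 16: C, bond orders sum to 2 (valence 4) → 2 H
  atom 17: C, bond orders sum to 3 (valence 4) → 1 H
  atom 18: C, bond orders sum to 1 (valence 4) → 3 H
  atom 19: C, bond orders sum to 1 (valence 4) → 3 H
Totals → C:16, H:29, N:1, O:2.
In Hill order: C16H29NO2.

C16H29NO2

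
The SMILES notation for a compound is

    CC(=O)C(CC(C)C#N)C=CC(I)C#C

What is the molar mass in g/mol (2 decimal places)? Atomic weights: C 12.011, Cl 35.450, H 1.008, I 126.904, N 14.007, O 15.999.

First, the molecular formula is C12H14INO (counting implicit H from valence).
  C: 12 × 12.011 = 144.132
  H: 14 × 1.008 = 14.112
  I: 1 × 126.904 = 126.904
  N: 1 × 14.007 = 14.007
  O: 1 × 15.999 = 15.999
Sum: 12×12.011 + 14×1.008 + 1×126.904 + 1×14.007 + 1×15.999 = 315.154 → 315.15 g/mol.

315.15 g/mol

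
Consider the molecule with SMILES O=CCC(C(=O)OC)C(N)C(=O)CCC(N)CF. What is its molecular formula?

C11H19FN2O4

Walk through each heavy atom and fill implicit hydrogens from standard valence (C 4, N 3, O 2, S 2, halogen 1):
  atom 1: O, bond orders sum to 2 (valence 2) → 0 H
  atom 2: C, bond orders sum to 3 (valence 4) → 1 H
  atom 3: C, bond orders sum to 2 (valence 4) → 2 H
  atom 4: C, bond orders sum to 3 (valence 4) → 1 H
  atom 5: C, bond orders sum to 4 (valence 4) → 0 H
  atom 6: O, bond orders sum to 2 (valence 2) → 0 H
  atom 7: O, bond orders sum to 2 (valence 2) → 0 H
  atom 8: C, bond orders sum to 1 (valence 4) → 3 H
  atom 9: C, bond orders sum to 3 (valence 4) → 1 H
  atom 10: N, bond orders sum to 1 (valence 3) → 2 H
  atom 11: C, bond orders sum to 4 (valence 4) → 0 H
  atom 12: O, bond orders sum to 2 (valence 2) → 0 H
  atom 13: C, bond orders sum to 2 (valence 4) → 2 H
  atom 14: C, bond orders sum to 2 (valence 4) → 2 H
  atom 15: C, bond orders sum to 3 (valence 4) → 1 H
  atom 16: N, bond orders sum to 1 (valence 3) → 2 H
  atom 17: C, bond orders sum to 2 (valence 4) → 2 H
  atom 18: F (halogen, monovalent) → 0 H
Totals → C:11, H:19, F:1, N:2, O:4.
In Hill order: C11H19FN2O4.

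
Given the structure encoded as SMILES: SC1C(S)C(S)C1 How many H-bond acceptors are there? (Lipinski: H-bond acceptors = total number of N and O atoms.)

N atoms: 0; O atoms: 0.
Lipinski HBA = 0 + 0 = 0.

0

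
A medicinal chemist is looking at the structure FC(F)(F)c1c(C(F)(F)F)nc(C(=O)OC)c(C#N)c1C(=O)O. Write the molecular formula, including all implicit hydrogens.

C11H4F6N2O4

Walk through each heavy atom and fill implicit hydrogens from standard valence (C 4, N 3, O 2, S 2, halogen 1); for lowercase aromatic atoms, an aromatic c carries 1 H when it has two neighbours and 0 H with three, and aromatic n carries 0 H:
  atom 1: F (halogen, monovalent) → 0 H
  atom 2: C, bond orders sum to 4 (valence 4) → 0 H
  atom 3: F (halogen, monovalent) → 0 H
  atom 4: F (halogen, monovalent) → 0 H
  atom 5: aromatic c, 3 neighbours → 0 H
  atom 6: aromatic c, 3 neighbours → 0 H
  atom 7: C, bond orders sum to 4 (valence 4) → 0 H
  atom 8: F (halogen, monovalent) → 0 H
  atom 9: F (halogen, monovalent) → 0 H
  atom 10: F (halogen, monovalent) → 0 H
  atom 11: aromatic n, 2 neighbours → 0 H
  atom 12: aromatic c, 3 neighbours → 0 H
  atom 13: C, bond orders sum to 4 (valence 4) → 0 H
  atom 14: O, bond orders sum to 2 (valence 2) → 0 H
  atom 15: O, bond orders sum to 2 (valence 2) → 0 H
  atom 16: C, bond orders sum to 1 (valence 4) → 3 H
  atom 17: aromatic c, 3 neighbours → 0 H
  atom 18: C, bond orders sum to 4 (valence 4) → 0 H
  atom 19: N, bond orders sum to 3 (valence 3) → 0 H
  atom 20: aromatic c, 3 neighbours → 0 H
  atom 21: C, bond orders sum to 4 (valence 4) → 0 H
  atom 22: O, bond orders sum to 2 (valence 2) → 0 H
  atom 23: O, bond orders sum to 1 (valence 2) → 1 H
Totals → C:11, H:4, F:6, N:2, O:4.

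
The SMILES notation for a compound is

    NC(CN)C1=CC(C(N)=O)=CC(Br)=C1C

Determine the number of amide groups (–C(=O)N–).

The amide motif appears at heavy-atom position 8 in the SMILES.
Other groups present: 2 primary amine.
Amide count: 1.

1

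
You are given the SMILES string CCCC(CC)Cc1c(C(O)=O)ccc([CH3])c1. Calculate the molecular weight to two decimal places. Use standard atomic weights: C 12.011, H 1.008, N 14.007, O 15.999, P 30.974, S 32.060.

First, the molecular formula is C15H22O2 (counting implicit H from valence).
  C: 15 × 12.011 = 180.165
  H: 22 × 1.008 = 22.176
  O: 2 × 15.999 = 31.998
Sum: 15×12.011 + 22×1.008 + 2×15.999 = 234.339 → 234.34 g/mol.

234.34 g/mol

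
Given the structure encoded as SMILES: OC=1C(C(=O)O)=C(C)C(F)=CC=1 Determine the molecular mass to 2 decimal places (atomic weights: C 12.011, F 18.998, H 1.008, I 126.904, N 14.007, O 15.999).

First, the molecular formula is C8H7FO3 (counting implicit H from valence).
  C: 8 × 12.011 = 96.088
  F: 1 × 18.998 = 18.998
  H: 7 × 1.008 = 7.056
  O: 3 × 15.999 = 47.997
Sum: 8×12.011 + 1×18.998 + 7×1.008 + 3×15.999 = 170.139 → 170.14 g/mol.

170.14 g/mol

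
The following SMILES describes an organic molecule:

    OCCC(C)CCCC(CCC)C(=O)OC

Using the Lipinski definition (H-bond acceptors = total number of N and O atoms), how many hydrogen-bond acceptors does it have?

N atoms: 0; O atoms: 3.
Lipinski HBA = 0 + 3 = 3.

3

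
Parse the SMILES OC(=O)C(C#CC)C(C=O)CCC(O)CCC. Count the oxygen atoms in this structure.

Scan the SMILES for O atoms (remember two-letter symbols like Cl and Br are single atoms).
Oxygen count: 4.

4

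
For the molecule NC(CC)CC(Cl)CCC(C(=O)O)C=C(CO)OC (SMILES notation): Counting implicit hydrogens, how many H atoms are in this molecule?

24

Walk through each heavy atom and fill implicit hydrogens from standard valence (C 4, N 3, O 2, S 2, halogen 1):
  atom 1: N, bond orders sum to 1 (valence 3) → 2 H
  atom 2: C, bond orders sum to 3 (valence 4) → 1 H
  atom 3: C, bond orders sum to 2 (valence 4) → 2 H
  atom 4: C, bond orders sum to 1 (valence 4) → 3 H
  atom 5: C, bond orders sum to 2 (valence 4) → 2 H
  atom 6: C, bond orders sum to 3 (valence 4) → 1 H
  atom 7: Cl (halogen, monovalent) → 0 H
  atom 8: C, bond orders sum to 2 (valence 4) → 2 H
  atom 9: C, bond orders sum to 2 (valence 4) → 2 H
  atom 10: C, bond orders sum to 3 (valence 4) → 1 H
  atom 11: C, bond orders sum to 4 (valence 4) → 0 H
  atom 12: O, bond orders sum to 2 (valence 2) → 0 H
  atom 13: O, bond orders sum to 1 (valence 2) → 1 H
  atom 14: C, bond orders sum to 3 (valence 4) → 1 H
  atom 15: C, bond orders sum to 4 (valence 4) → 0 H
  atom 16: C, bond orders sum to 2 (valence 4) → 2 H
  atom 17: O, bond orders sum to 1 (valence 2) → 1 H
  atom 18: O, bond orders sum to 2 (valence 2) → 0 H
  atom 19: C, bond orders sum to 1 (valence 4) → 3 H
Total hydrogens: 24.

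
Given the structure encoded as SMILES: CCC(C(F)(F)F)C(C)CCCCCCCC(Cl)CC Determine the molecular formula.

Walk through each heavy atom and fill implicit hydrogens from standard valence (C 4, N 3, O 2, S 2, halogen 1):
  atom 1: C, bond orders sum to 1 (valence 4) → 3 H
  atom 2: C, bond orders sum to 2 (valence 4) → 2 H
  atom 3: C, bond orders sum to 3 (valence 4) → 1 H
  atom 4: C, bond orders sum to 4 (valence 4) → 0 H
  atom 5: F (halogen, monovalent) → 0 H
  atom 6: F (halogen, monovalent) → 0 H
  atom 7: F (halogen, monovalent) → 0 H
  atom 8: C, bond orders sum to 3 (valence 4) → 1 H
  atom 9: C, bond orders sum to 1 (valence 4) → 3 H
  atom 10: C, bond orders sum to 2 (valence 4) → 2 H
  atom 11: C, bond orders sum to 2 (valence 4) → 2 H
  atom 12: C, bond orders sum to 2 (valence 4) → 2 H
  atom 13: C, bond orders sum to 2 (valence 4) → 2 H
  atom 14: C, bond orders sum to 2 (valence 4) → 2 H
  atom 15: C, bond orders sum to 2 (valence 4) → 2 H
  atom 16: C, bond orders sum to 2 (valence 4) → 2 H
  atom 17: C, bond orders sum to 3 (valence 4) → 1 H
  atom 18: Cl (halogen, monovalent) → 0 H
  atom 19: C, bond orders sum to 2 (valence 4) → 2 H
  atom 20: C, bond orders sum to 1 (valence 4) → 3 H
Totals → C:16, H:30, Cl:1, F:3.
In Hill order: C16H30ClF3.

C16H30ClF3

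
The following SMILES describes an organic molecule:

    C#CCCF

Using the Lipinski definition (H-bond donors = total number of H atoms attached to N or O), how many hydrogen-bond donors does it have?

0

Donors: find every N or O and count the H atoms it carries.
  (no N or O atoms present)
Lipinski HBD = 0.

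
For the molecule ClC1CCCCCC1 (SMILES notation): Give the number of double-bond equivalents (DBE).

1

Degree of unsaturation = (number of rings) + (number of π bonds).
Ring closures in the SMILES: 1.
π bonds: none → 0 DoU from unsaturation.
Total DoU = 1 + 0 = 1.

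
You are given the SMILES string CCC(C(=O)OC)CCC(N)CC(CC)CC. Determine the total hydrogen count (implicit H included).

29

Walk through each heavy atom and fill implicit hydrogens from standard valence (C 4, N 3, O 2, S 2, halogen 1):
  atom 1: C, bond orders sum to 1 (valence 4) → 3 H
  atom 2: C, bond orders sum to 2 (valence 4) → 2 H
  atom 3: C, bond orders sum to 3 (valence 4) → 1 H
  atom 4: C, bond orders sum to 4 (valence 4) → 0 H
  atom 5: O, bond orders sum to 2 (valence 2) → 0 H
  atom 6: O, bond orders sum to 2 (valence 2) → 0 H
  atom 7: C, bond orders sum to 1 (valence 4) → 3 H
  atom 8: C, bond orders sum to 2 (valence 4) → 2 H
  atom 9: C, bond orders sum to 2 (valence 4) → 2 H
  atom 10: C, bond orders sum to 3 (valence 4) → 1 H
  atom 11: N, bond orders sum to 1 (valence 3) → 2 H
  atom 12: C, bond orders sum to 2 (valence 4) → 2 H
  atom 13: C, bond orders sum to 3 (valence 4) → 1 H
  atom 14: C, bond orders sum to 2 (valence 4) → 2 H
  atom 15: C, bond orders sum to 1 (valence 4) → 3 H
  atom 16: C, bond orders sum to 2 (valence 4) → 2 H
  atom 17: C, bond orders sum to 1 (valence 4) → 3 H
Total hydrogens: 29.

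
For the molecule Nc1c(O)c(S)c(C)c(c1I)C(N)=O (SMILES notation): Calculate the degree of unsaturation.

Molecular formula: C8H9IN2O2S.
DoU = (2C + 2 + N − H − X) / 2, where X is the halogen count and O/S are ignored.
    = (2·8 + 2 + 2 − 9 − 1) / 2 = 10 / 2 = 5.

5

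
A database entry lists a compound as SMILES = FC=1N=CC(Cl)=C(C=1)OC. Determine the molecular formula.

Walk through each heavy atom and fill implicit hydrogens from standard valence (C 4, N 3, O 2, S 2, halogen 1):
  atom 1: F (halogen, monovalent) → 0 H
  atom 2: C, bond orders sum to 4 (valence 4) → 0 H
  atom 3: N, bond orders sum to 3 (valence 3) → 0 H
  atom 4: C, bond orders sum to 3 (valence 4) → 1 H
  atom 5: C, bond orders sum to 4 (valence 4) → 0 H
  atom 6: Cl (halogen, monovalent) → 0 H
  atom 7: C, bond orders sum to 4 (valence 4) → 0 H
  atom 8: C, bond orders sum to 3 (valence 4) → 1 H
  atom 9: O, bond orders sum to 2 (valence 2) → 0 H
  atom 10: C, bond orders sum to 1 (valence 4) → 3 H
Totals → C:6, H:5, Cl:1, F:1, N:1, O:1.

C6H5ClFNO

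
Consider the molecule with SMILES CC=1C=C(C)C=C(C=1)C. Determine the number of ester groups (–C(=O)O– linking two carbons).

0

Scan the SMILES for the ester motif — none present.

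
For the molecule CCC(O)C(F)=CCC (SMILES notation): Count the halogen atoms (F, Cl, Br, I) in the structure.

Halogen atoms appear at heavy-atom position 6 (1×F).
Other groups present: 1 alkene, 1 hydroxyl.
Halogen count: 1.

1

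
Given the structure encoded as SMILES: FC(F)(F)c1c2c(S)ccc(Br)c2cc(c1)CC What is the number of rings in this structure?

2

In SMILES, each pair of matching ring-closure digits denotes one ring-closing bond; the number of such bonds equals the number of independent rings.
Ring-closure bonds here: 2.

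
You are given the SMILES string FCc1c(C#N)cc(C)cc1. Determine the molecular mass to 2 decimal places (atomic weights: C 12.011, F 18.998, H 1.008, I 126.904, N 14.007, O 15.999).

First, the molecular formula is C9H8FN (counting implicit H from valence).
  C: 9 × 12.011 = 108.099
  F: 1 × 18.998 = 18.998
  H: 8 × 1.008 = 8.064
  N: 1 × 14.007 = 14.007
Sum: 9×12.011 + 1×18.998 + 8×1.008 + 1×14.007 = 149.168 → 149.17 g/mol.

149.17 g/mol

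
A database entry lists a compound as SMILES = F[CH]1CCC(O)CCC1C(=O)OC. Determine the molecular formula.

C9H15FO3

Walk through each heavy atom and fill implicit hydrogens from standard valence (C 4, N 3, O 2, S 2, halogen 1):
  atom 1: F (halogen, monovalent) → 0 H
  atom 2: C with explicit H count 1
  atom 3: C, bond orders sum to 2 (valence 4) → 2 H
  atom 4: C, bond orders sum to 2 (valence 4) → 2 H
  atom 5: C, bond orders sum to 3 (valence 4) → 1 H
  atom 6: O, bond orders sum to 1 (valence 2) → 1 H
  atom 7: C, bond orders sum to 2 (valence 4) → 2 H
  atom 8: C, bond orders sum to 2 (valence 4) → 2 H
  atom 9: C, bond orders sum to 3 (valence 4) → 1 H
  atom 10: C, bond orders sum to 4 (valence 4) → 0 H
  atom 11: O, bond orders sum to 2 (valence 2) → 0 H
  atom 12: O, bond orders sum to 2 (valence 2) → 0 H
  atom 13: C, bond orders sum to 1 (valence 4) → 3 H
Totals → C:9, H:15, F:1, O:3.
In Hill order: C9H15FO3.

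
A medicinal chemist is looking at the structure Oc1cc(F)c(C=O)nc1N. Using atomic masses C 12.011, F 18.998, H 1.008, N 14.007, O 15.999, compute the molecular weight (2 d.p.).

First, the molecular formula is C6H5FN2O2 (counting implicit H from valence).
  C: 6 × 12.011 = 72.066
  F: 1 × 18.998 = 18.998
  H: 5 × 1.008 = 5.040
  N: 2 × 14.007 = 28.014
  O: 2 × 15.999 = 31.998
Sum: 6×12.011 + 1×18.998 + 5×1.008 + 2×14.007 + 2×15.999 = 156.116 → 156.12 g/mol.

156.12 g/mol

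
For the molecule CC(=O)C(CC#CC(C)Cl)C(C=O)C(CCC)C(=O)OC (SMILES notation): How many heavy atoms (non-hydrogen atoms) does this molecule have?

Every atom symbol written in the SMILES (organic subset) is one heavy atom; implicit H are not written.
Heavy atoms by element → C:16, Cl:1, O:4.
Total: 21.

21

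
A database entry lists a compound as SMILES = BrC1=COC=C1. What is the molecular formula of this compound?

Walk through each heavy atom and fill implicit hydrogens from standard valence (C 4, N 3, O 2, S 2, halogen 1):
  atom 1: Br (halogen, monovalent) → 0 H
  atom 2: C, bond orders sum to 4 (valence 4) → 0 H
  atom 3: C, bond orders sum to 3 (valence 4) → 1 H
  atom 4: O, bond orders sum to 2 (valence 2) → 0 H
  atom 5: C, bond orders sum to 3 (valence 4) → 1 H
  atom 6: C, bond orders sum to 3 (valence 4) → 1 H
Totals → C:4, H:3, Br:1, O:1.
In Hill order: C4H3BrO.

C4H3BrO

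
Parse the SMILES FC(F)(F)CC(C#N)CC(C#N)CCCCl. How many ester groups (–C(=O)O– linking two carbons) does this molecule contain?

0

Scan the SMILES for the ester motif — none present.
Groups that are present: 2 nitrile.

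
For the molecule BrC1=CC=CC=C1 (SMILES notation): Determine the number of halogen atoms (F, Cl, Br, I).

Halogen atoms appear at heavy-atom position 1 (1×Br).
Halogen count: 1.

1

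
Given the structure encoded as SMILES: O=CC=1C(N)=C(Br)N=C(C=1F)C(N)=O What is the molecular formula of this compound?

Walk through each heavy atom and fill implicit hydrogens from standard valence (C 4, N 3, O 2, S 2, halogen 1):
  atom 1: O, bond orders sum to 2 (valence 2) → 0 H
  atom 2: C, bond orders sum to 3 (valence 4) → 1 H
  atom 3: C, bond orders sum to 4 (valence 4) → 0 H
  atom 4: C, bond orders sum to 4 (valence 4) → 0 H
  atom 5: N, bond orders sum to 1 (valence 3) → 2 H
  atom 6: C, bond orders sum to 4 (valence 4) → 0 H
  atom 7: Br (halogen, monovalent) → 0 H
  atom 8: N, bond orders sum to 3 (valence 3) → 0 H
  atom 9: C, bond orders sum to 4 (valence 4) → 0 H
  atom 10: C, bond orders sum to 4 (valence 4) → 0 H
  atom 11: F (halogen, monovalent) → 0 H
  atom 12: C, bond orders sum to 4 (valence 4) → 0 H
  atom 13: N, bond orders sum to 1 (valence 3) → 2 H
  atom 14: O, bond orders sum to 2 (valence 2) → 0 H
Totals → C:7, H:5, Br:1, F:1, N:3, O:2.

C7H5BrFN3O2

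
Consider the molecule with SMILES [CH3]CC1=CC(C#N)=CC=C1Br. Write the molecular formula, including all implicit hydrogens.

Walk through each heavy atom and fill implicit hydrogens from standard valence (C 4, N 3, O 2, S 2, halogen 1):
  atom 1: C with explicit H count 3
  atom 2: C, bond orders sum to 2 (valence 4) → 2 H
  atom 3: C, bond orders sum to 4 (valence 4) → 0 H
  atom 4: C, bond orders sum to 3 (valence 4) → 1 H
  atom 5: C, bond orders sum to 4 (valence 4) → 0 H
  atom 6: C, bond orders sum to 4 (valence 4) → 0 H
  atom 7: N, bond orders sum to 3 (valence 3) → 0 H
  atom 8: C, bond orders sum to 3 (valence 4) → 1 H
  atom 9: C, bond orders sum to 3 (valence 4) → 1 H
  atom 10: C, bond orders sum to 4 (valence 4) → 0 H
  atom 11: Br (halogen, monovalent) → 0 H
Totals → C:9, H:8, Br:1, N:1.

C9H8BrN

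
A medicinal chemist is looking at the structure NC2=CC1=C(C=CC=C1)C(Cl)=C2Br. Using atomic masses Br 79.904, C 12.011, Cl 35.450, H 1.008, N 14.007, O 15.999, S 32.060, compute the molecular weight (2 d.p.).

First, the molecular formula is C10H7BrClN (counting implicit H from valence).
  Br: 1 × 79.904 = 79.904
  C: 10 × 12.011 = 120.110
  Cl: 1 × 35.450 = 35.450
  H: 7 × 1.008 = 7.056
  N: 1 × 14.007 = 14.007
Sum: 1×79.904 + 10×12.011 + 1×35.450 + 7×1.008 + 1×14.007 = 256.527 → 256.53 g/mol.

256.53 g/mol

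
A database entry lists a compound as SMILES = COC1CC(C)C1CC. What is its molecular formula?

C8H16O

Walk through each heavy atom and fill implicit hydrogens from standard valence (C 4, N 3, O 2, S 2, halogen 1):
  atom 1: C, bond orders sum to 1 (valence 4) → 3 H
  atom 2: O, bond orders sum to 2 (valence 2) → 0 H
  atom 3: C, bond orders sum to 3 (valence 4) → 1 H
  atom 4: C, bond orders sum to 2 (valence 4) → 2 H
  atom 5: C, bond orders sum to 3 (valence 4) → 1 H
  atom 6: C, bond orders sum to 1 (valence 4) → 3 H
  atom 7: C, bond orders sum to 3 (valence 4) → 1 H
  atom 8: C, bond orders sum to 2 (valence 4) → 2 H
  atom 9: C, bond orders sum to 1 (valence 4) → 3 H
Totals → C:8, H:16, O:1.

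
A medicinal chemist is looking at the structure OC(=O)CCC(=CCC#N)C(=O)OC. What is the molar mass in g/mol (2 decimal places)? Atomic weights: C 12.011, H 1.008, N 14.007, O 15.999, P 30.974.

First, the molecular formula is C9H11NO4 (counting implicit H from valence).
  C: 9 × 12.011 = 108.099
  H: 11 × 1.008 = 11.088
  N: 1 × 14.007 = 14.007
  O: 4 × 15.999 = 63.996
Sum: 9×12.011 + 11×1.008 + 1×14.007 + 4×15.999 = 197.190 → 197.19 g/mol.

197.19 g/mol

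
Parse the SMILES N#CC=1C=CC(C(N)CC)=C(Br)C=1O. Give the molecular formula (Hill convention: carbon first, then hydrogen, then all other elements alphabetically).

Walk through each heavy atom and fill implicit hydrogens from standard valence (C 4, N 3, O 2, S 2, halogen 1):
  atom 1: N, bond orders sum to 3 (valence 3) → 0 H
  atom 2: C, bond orders sum to 4 (valence 4) → 0 H
  atom 3: C, bond orders sum to 4 (valence 4) → 0 H
  atom 4: C, bond orders sum to 3 (valence 4) → 1 H
  atom 5: C, bond orders sum to 3 (valence 4) → 1 H
  atom 6: C, bond orders sum to 4 (valence 4) → 0 H
  atom 7: C, bond orders sum to 3 (valence 4) → 1 H
  atom 8: N, bond orders sum to 1 (valence 3) → 2 H
  atom 9: C, bond orders sum to 2 (valence 4) → 2 H
  atom 10: C, bond orders sum to 1 (valence 4) → 3 H
  atom 11: C, bond orders sum to 4 (valence 4) → 0 H
  atom 12: Br (halogen, monovalent) → 0 H
  atom 13: C, bond orders sum to 4 (valence 4) → 0 H
  atom 14: O, bond orders sum to 1 (valence 2) → 1 H
Totals → C:10, H:11, Br:1, N:2, O:1.

C10H11BrN2O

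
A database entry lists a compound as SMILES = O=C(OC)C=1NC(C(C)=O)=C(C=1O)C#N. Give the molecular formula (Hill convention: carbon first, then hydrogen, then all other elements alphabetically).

C9H8N2O4

Walk through each heavy atom and fill implicit hydrogens from standard valence (C 4, N 3, O 2, S 2, halogen 1):
  atom 1: O, bond orders sum to 2 (valence 2) → 0 H
  atom 2: C, bond orders sum to 4 (valence 4) → 0 H
  atom 3: O, bond orders sum to 2 (valence 2) → 0 H
  atom 4: C, bond orders sum to 1 (valence 4) → 3 H
  atom 5: C, bond orders sum to 4 (valence 4) → 0 H
  atom 6: N, bond orders sum to 2 (valence 3) → 1 H
  atom 7: C, bond orders sum to 4 (valence 4) → 0 H
  atom 8: C, bond orders sum to 4 (valence 4) → 0 H
  atom 9: C, bond orders sum to 1 (valence 4) → 3 H
  atom 10: O, bond orders sum to 2 (valence 2) → 0 H
  atom 11: C, bond orders sum to 4 (valence 4) → 0 H
  atom 12: C, bond orders sum to 4 (valence 4) → 0 H
  atom 13: O, bond orders sum to 1 (valence 2) → 1 H
  atom 14: C, bond orders sum to 4 (valence 4) → 0 H
  atom 15: N, bond orders sum to 3 (valence 3) → 0 H
Totals → C:9, H:8, N:2, O:4.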